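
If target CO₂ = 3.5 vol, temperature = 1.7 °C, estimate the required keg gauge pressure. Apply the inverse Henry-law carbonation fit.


psi = vols/(0.01821 + 0.09011·e^(−0.04·T)) − 14.695
psi = 3.5/(0.01821 + 0.09011·e^(−0.04·1.7)) − 14.695

19.4860 psi


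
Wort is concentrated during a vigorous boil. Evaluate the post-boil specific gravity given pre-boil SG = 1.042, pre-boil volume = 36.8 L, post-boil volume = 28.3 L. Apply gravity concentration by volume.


SG_post = 1 + (SG_pre − 1)·V_pre/V_post
pts_pre = (1.042 − 1)·1000 = 42.0000
pts_post = 42.0000·36.8/28.3 = 54.6148
SG_post = 1 + 54.6148/1000

1.0546


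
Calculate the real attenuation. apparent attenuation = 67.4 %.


RA = AA · 0.8192
RA = 67.4 · 0.8192

55.2141 %


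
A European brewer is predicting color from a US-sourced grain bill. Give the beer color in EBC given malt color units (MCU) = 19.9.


SRM = 1.4922·MCU^0.6859;  EBC = SRM·1.97
SRM = 1.4922·19.9^0.6859 = 11.6067
EBC = 11.6067·1.97

22.8653 EBC


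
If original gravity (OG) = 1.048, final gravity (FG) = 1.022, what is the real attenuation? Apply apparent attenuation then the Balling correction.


AA = (OG−FG)/(OG−1)·100;  RA = AA·0.8192
AA = (1.048 − 1.022)/(1.048 − 1)·100 = 54.1667
RA = 54.1667·0.8192

44.3733 %


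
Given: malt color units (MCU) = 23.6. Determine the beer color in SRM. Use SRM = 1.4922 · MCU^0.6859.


SRM = 1.4922 · 23.6^0.6859

13.0469 SRM


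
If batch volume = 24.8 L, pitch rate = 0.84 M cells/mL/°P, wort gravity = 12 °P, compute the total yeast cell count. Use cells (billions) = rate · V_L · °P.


cells = 0.84 · 24.8 · 12

249.9840 billion cells


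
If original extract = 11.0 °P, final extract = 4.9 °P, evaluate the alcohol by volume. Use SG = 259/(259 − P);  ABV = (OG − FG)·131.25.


OG = 259/(259 − 11.0) = 1.0444
FG = 259/(259 − 4.9) = 1.0193
ABV = (1.0444 − 1.0193)·131.25

3.2906 % ABV


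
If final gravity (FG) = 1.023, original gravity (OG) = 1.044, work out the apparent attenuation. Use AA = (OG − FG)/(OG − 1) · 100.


AA = (1.044 − 1.023)/(1.044 − 1) · 100

47.7273 %


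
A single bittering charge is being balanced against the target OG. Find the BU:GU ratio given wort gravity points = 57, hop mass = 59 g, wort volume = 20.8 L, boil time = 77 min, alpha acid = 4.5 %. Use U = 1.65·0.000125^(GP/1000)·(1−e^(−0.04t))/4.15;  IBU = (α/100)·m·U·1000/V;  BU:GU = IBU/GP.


U = 1.65·0.000125^(57/1000)·(1−e^(−0.04·77))/4.15 = 0.2273
IBU = (4.5/100)·59·0.2273·1000/20.8 = 29.0087
BU:GU = 29.0087/57

0.5089


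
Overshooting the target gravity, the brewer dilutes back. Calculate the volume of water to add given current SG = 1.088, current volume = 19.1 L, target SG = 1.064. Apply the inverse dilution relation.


V_water = V·((SG_curr − 1)/(SG_target − 1) − 1)
V_water = 19.1·((1.088 − 1)/(1.064 − 1) − 1)

7.1625 L


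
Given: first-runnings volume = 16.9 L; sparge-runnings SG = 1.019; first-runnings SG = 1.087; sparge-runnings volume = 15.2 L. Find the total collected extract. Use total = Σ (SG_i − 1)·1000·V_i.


first = (1.087 − 1)·1000·16.9 = 1470.3000
sparge = (1.019 − 1)·1000·15.2 = 288.8000
total = 1470.3000 + 288.8000

1759.1000 gravity·L


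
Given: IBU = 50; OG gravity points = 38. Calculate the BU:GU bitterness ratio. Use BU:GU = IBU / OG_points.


BU:GU = 50 / 38

1.3158


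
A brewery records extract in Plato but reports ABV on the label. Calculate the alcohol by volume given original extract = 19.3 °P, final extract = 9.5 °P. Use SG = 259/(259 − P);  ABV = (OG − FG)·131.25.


OG = 259/(259 − 19.3) = 1.0805
FG = 259/(259 − 9.5) = 1.0381
ABV = (1.0805 − 1.0381)·131.25

5.5704 % ABV


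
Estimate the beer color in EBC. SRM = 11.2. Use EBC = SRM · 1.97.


EBC = 11.2 · 1.97

22.0640 EBC


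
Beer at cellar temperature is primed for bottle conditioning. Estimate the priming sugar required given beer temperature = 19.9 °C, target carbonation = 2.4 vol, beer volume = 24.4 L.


residual = 14.695·(0.01821 + 0.09011·e^(−0.04·T));  sugar = (target − residual)·4.0·V
residual = 14.695·(0.01821 + 0.09011·e^(−0.04·19.9)) = 0.8650
sugar = (2.4 − 0.8650)·4.0·24.4

149.8192 g


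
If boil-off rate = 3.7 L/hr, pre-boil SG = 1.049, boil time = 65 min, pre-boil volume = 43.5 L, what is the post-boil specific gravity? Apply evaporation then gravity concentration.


V_post = V_pre − rate·(t/60);  SG_post = 1 + (SG_pre−1)·V_pre/V_post
V_post = 43.5 − 3.7·(65/60) = 39.4917
SG_post = 1 + (1.049 − 1)·43.5/39.4917

1.0540


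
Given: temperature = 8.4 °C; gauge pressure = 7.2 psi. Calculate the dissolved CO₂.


vols = (P + 14.695)·(0.01821 + 0.09011·e^(−0.04·T))
vols = (7.2 + 14.695)·(0.01821 + 0.09011·e^(−0.04·8.4))

1.8086 volumes


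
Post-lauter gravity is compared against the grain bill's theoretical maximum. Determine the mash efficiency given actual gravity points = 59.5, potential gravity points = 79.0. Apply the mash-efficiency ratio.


efficiency = actual / potential × 100
efficiency = 59.5 / 79.0 × 100

75.3165 %


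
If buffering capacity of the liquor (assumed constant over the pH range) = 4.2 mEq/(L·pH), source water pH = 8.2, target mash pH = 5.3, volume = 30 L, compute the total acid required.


acid = buffering capacity · (pH_source − pH_target) · V
acid = 4.2 · (8.2 − 5.3) · 30

365.4000 mEq


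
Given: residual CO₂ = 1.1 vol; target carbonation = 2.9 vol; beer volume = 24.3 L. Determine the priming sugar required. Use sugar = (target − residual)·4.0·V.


sugar = (2.9 − 1.1)·4.0·24.3

174.9600 g


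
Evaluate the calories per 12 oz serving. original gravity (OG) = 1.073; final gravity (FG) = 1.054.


ABW = (OG−FG)·131.25·0.79/FG;  °P = 259 − 259/SG (for OG→OE and FG→AE);  RE = 0.1808·OE + 0.8192·AE;  Cal = (6.9·ABW + 4·(RE−0.1))·FG·3.55
ABW = (1.073 − 1.054)·131.25·0.79/1.054 = 1.8691
OE = 259 − 259/1.073 = 17.6207 °P
AE = 259 − 259/1.054 = 13.2694 °P
RE = 0.1808·17.6207 + 0.8192·13.2694 = 14.0562 °P
Cal = (6.9·1.8691 + 4·(14.0562−0.1))·1.054·3.55

257.1356 kcal


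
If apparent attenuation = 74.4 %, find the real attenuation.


RA = AA · 0.8192
RA = 74.4 · 0.8192

60.9485 %


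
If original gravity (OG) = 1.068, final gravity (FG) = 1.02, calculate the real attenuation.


AA = (OG−FG)/(OG−1)·100;  RA = AA·0.8192
AA = (1.068 − 1.02)/(1.068 − 1)·100 = 70.5882
RA = 70.5882·0.8192

57.8259 %


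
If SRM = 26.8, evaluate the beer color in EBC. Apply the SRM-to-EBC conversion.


EBC = SRM · 1.97
EBC = 26.8 · 1.97

52.7960 EBC


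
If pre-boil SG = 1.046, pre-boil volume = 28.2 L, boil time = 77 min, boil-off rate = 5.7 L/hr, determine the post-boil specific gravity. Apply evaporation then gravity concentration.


V_post = V_pre − rate·(t/60);  SG_post = 1 + (SG_pre−1)·V_pre/V_post
V_post = 28.2 − 5.7·(77/60) = 20.8850
SG_post = 1 + (1.046 − 1)·28.2/20.8850

1.0621


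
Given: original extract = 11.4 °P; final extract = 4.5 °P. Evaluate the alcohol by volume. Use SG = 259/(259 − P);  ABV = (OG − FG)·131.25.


OG = 259/(259 − 11.4) = 1.0460
FG = 259/(259 − 4.5) = 1.0177
ABV = (1.0460 − 1.0177)·131.25

3.7223 % ABV


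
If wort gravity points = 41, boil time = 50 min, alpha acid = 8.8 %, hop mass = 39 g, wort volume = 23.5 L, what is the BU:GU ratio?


U = 1.65·0.000125^(GP/1000)·(1−e^(−0.04t))/4.15;  IBU = (α/100)·m·U·1000/V;  BU:GU = IBU/GP
U = 1.65·0.000125^(41/1000)·(1−e^(−0.04·50))/4.15 = 0.2378
IBU = (8.8/100)·39·0.2378·1000/23.5 = 34.7325
BU:GU = 34.7325/41

0.8471


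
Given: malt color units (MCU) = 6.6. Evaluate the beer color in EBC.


SRM = 1.4922·MCU^0.6859;  EBC = SRM·1.97
SRM = 1.4922·6.6^0.6859 = 5.4444
EBC = 5.4444·1.97

10.7255 EBC


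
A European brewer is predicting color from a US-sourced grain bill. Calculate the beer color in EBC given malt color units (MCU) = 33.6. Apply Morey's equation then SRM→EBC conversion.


SRM = 1.4922·MCU^0.6859;  EBC = SRM·1.97
SRM = 1.4922·33.6^0.6859 = 16.6243
EBC = 16.6243·1.97

32.7499 EBC


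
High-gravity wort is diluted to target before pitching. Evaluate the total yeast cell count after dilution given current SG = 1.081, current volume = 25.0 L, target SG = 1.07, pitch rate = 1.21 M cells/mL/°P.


V_w = V·((SG_c−1)/(SG_t−1)−1);  °P = 259 − 259/SG_t;  cells = rate·(V+V_w)·°P
V_w = 25.0·((1.081−1)/(1.07−1)−1) = 3.9286
V_final = 25.0 + 3.9286 = 28.9286
°P = 259 − 259/1.07 = 16.9439
cells = 1.21·28.9286·16.9439

593.0979 billion cells


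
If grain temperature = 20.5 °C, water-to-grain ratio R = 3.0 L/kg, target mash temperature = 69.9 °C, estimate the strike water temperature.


T_strike = (0.41/R)·(T_mash − T_grain) + T_mash
T_strike = (0.41/3.0)·(69.9 − 20.5) + 69.9

76.6513 °C


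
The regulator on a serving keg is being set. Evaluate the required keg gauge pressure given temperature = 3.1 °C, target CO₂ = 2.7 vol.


psi = vols/(0.01821 + 0.09011·e^(−0.04·T)) − 14.695
psi = 2.7/(0.01821 + 0.09011·e^(−0.04·3.1)) − 14.695

12.9092 psi


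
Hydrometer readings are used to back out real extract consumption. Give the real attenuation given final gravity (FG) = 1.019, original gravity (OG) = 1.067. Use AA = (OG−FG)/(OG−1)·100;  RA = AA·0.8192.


AA = (1.067 − 1.019)/(1.067 − 1)·100 = 71.6418
RA = 71.6418·0.8192

58.6890 %


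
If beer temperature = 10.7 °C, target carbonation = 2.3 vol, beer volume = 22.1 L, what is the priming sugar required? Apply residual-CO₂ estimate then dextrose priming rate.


residual = 14.695·(0.01821 + 0.09011·e^(−0.04·T));  sugar = (target − residual)·4.0·V
residual = 14.695·(0.01821 + 0.09011·e^(−0.04·10.7)) = 1.1307
sugar = (2.3 − 1.1307)·4.0·22.1

103.3659 g


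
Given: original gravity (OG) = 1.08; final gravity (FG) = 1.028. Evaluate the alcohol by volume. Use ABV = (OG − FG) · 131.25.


ABV = (1.08 − 1.028) · 131.25

6.8250 % ABV


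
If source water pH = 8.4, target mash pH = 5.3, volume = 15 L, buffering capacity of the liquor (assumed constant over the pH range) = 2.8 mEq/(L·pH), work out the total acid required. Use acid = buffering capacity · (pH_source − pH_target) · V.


acid = 2.8 · (8.4 − 5.3) · 15

130.2000 mEq


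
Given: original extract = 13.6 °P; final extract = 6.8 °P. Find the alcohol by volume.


SG = 259/(259 − P);  ABV = (OG − FG)·131.25
OG = 259/(259 − 13.6) = 1.0554
FG = 259/(259 − 6.8) = 1.0270
ABV = (1.0554 − 1.0270)·131.25

3.7350 % ABV


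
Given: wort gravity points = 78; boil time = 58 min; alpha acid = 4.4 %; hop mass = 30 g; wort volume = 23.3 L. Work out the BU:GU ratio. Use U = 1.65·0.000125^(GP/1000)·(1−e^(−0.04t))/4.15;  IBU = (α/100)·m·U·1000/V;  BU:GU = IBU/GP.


U = 1.65·0.000125^(78/1000)·(1−e^(−0.04·58))/4.15 = 0.1779
IBU = (4.4/100)·30·0.1779·1000/23.3 = 10.0760
BU:GU = 10.0760/78

0.1292


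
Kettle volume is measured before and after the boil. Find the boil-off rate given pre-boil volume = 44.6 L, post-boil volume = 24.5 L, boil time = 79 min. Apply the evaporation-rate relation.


rate = (V_pre − V_post) / (t_min/60)
rate = (44.6 − 24.5) / (79/60)

15.2658 L/hr


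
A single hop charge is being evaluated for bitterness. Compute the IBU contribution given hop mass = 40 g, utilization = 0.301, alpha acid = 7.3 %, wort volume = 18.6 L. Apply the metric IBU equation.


IBU = (α/100)·mass·U·1000 / V
IBU = (7.3/100)·40·0.301·1000 / 18.6

47.2538 IBU


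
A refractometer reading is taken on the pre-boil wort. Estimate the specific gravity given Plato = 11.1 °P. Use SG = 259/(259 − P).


SG = 259/(259 − 11.1)

1.0448


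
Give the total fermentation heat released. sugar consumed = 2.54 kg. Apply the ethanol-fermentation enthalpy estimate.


Q = m_sugar · 590 kJ/kg
Q = 2.54 · 590

1498.6000 kJ


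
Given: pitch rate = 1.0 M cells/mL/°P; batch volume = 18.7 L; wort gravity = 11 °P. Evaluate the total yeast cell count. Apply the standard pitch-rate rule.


cells (billions) = rate · V_L · °P
cells = 1.0 · 18.7 · 11

205.7000 billion cells


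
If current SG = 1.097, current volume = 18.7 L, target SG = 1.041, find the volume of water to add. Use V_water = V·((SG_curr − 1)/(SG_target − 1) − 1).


V_water = 18.7·((1.097 − 1)/(1.041 − 1) − 1)

25.5415 L


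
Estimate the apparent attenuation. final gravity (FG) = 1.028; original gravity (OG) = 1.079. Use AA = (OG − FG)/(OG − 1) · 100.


AA = (1.079 − 1.028)/(1.079 − 1) · 100

64.5570 %


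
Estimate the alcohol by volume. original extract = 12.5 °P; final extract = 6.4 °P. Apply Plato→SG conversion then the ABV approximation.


SG = 259/(259 − P);  ABV = (OG − FG)·131.25
OG = 259/(259 − 12.5) = 1.0507
FG = 259/(259 − 6.4) = 1.0253
ABV = (1.0507 − 1.0253)·131.25

3.3303 % ABV


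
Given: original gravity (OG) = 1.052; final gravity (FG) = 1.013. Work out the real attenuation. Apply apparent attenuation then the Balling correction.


AA = (OG−FG)/(OG−1)·100;  RA = AA·0.8192
AA = (1.052 − 1.013)/(1.052 − 1)·100 = 75.0000
RA = 75.0000·0.8192

61.4400 %


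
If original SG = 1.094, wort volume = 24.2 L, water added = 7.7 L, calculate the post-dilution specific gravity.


SG_new = 1 + (SG_old − 1)·V_old/(V_old + V_water)
pts = (1.094 − 1)·1000·24.2/(24.2 + 7.7) = 71.3103
SG_new = 1 + 71.3103/1000

1.0713


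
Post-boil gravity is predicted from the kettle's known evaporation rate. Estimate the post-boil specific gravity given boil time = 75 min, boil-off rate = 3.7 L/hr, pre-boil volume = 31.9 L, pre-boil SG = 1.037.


V_post = V_pre − rate·(t/60);  SG_post = 1 + (SG_pre−1)·V_pre/V_post
V_post = 31.9 − 3.7·(75/60) = 27.2750
SG_post = 1 + (1.037 − 1)·31.9/27.2750

1.0433


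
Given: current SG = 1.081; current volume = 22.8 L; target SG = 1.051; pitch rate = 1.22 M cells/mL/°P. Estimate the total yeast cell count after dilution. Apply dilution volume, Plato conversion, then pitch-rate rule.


V_w = V·((SG_c−1)/(SG_t−1)−1);  °P = 259 − 259/SG_t;  cells = rate·(V+V_w)·°P
V_w = 22.8·((1.081−1)/(1.051−1)−1) = 13.4118
V_final = 22.8 + 13.4118 = 36.2118
°P = 259 − 259/1.051 = 12.5680
cells = 1.22·36.2118·12.5680

555.2349 billion cells


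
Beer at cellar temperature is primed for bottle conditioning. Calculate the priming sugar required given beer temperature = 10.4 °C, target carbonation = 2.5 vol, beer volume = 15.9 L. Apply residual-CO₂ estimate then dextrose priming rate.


residual = 14.695·(0.01821 + 0.09011·e^(−0.04·T));  sugar = (target − residual)·4.0·V
residual = 14.695·(0.01821 + 0.09011·e^(−0.04·10.4)) = 1.1411
sugar = (2.5 − 1.1411)·4.0·15.9

86.4246 g


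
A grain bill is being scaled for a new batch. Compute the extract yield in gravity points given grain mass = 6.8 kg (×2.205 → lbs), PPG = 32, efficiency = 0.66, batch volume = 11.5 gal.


points = lbs × PPG × eff / vol
lbs = 6.8 × 2.205 = 14.9940
points = 14.9940 × 32 × 0.66 / 11.5

27.5368 points


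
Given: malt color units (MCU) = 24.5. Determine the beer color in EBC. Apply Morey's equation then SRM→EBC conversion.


SRM = 1.4922·MCU^0.6859;  EBC = SRM·1.97
SRM = 1.4922·24.5^0.6859 = 13.3862
EBC = 13.3862·1.97

26.3707 EBC


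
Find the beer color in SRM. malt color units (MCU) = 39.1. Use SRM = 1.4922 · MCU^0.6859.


SRM = 1.4922 · 39.1^0.6859

18.4460 SRM


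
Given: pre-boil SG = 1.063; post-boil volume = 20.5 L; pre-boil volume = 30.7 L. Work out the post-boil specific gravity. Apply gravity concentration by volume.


SG_post = 1 + (SG_pre − 1)·V_pre/V_post
pts_pre = (1.063 − 1)·1000 = 63.0000
pts_post = 63.0000·30.7/20.5 = 94.3463
SG_post = 1 + 94.3463/1000

1.0943


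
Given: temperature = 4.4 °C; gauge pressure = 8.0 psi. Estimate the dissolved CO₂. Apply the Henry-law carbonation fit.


vols = (P + 14.695)·(0.01821 + 0.09011·e^(−0.04·T))
vols = (8.0 + 14.695)·(0.01821 + 0.09011·e^(−0.04·4.4))

2.1283 volumes


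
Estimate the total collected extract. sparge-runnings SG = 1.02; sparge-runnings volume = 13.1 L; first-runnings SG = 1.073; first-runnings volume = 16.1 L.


total = Σ (SG_i − 1)·1000·V_i
first = (1.073 − 1)·1000·16.1 = 1175.3000
sparge = (1.02 − 1)·1000·13.1 = 262.0000
total = 1175.3000 + 262.0000

1437.3000 gravity·L


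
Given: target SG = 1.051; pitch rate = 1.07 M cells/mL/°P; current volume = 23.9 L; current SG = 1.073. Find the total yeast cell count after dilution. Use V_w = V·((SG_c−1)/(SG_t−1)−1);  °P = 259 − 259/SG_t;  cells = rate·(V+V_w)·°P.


V_w = 23.9·((1.073−1)/(1.051−1)−1) = 10.3098
V_final = 23.9 + 10.3098 = 34.2098
°P = 259 − 259/1.051 = 12.5680
cells = 1.07·34.2098·12.5680

460.0463 billion cells


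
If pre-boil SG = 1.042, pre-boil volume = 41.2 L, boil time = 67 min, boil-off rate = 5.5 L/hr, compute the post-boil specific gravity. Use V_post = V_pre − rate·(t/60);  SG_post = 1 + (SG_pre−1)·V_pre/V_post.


V_post = 41.2 − 5.5·(67/60) = 35.0583
SG_post = 1 + (1.042 − 1)·41.2/35.0583

1.0494


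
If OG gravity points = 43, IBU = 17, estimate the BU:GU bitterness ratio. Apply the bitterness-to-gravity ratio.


BU:GU = IBU / OG_points
BU:GU = 17 / 43

0.3953


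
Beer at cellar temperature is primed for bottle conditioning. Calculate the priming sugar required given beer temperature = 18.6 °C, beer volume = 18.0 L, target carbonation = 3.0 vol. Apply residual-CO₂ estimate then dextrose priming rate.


residual = 14.695·(0.01821 + 0.09011·e^(−0.04·T));  sugar = (target − residual)·4.0·V
residual = 14.695·(0.01821 + 0.09011·e^(−0.04·18.6)) = 0.8969
sugar = (3.0 − 0.8969)·4.0·18.0

151.4266 g


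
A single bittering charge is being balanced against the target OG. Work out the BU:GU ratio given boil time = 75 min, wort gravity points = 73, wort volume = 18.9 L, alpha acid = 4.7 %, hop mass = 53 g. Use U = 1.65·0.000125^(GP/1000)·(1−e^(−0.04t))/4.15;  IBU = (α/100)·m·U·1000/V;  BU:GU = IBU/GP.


U = 1.65·0.000125^(73/1000)·(1−e^(−0.04·75))/4.15 = 0.1960
IBU = (4.7/100)·53·0.1960·1000/18.9 = 25.8371
BU:GU = 25.8371/73

0.3539


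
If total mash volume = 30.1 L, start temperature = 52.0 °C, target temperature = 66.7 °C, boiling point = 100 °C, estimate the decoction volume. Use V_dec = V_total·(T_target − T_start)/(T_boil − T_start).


V_dec = 30.1·(66.7 − 52.0)/(100 − 52.0)

9.2181 L


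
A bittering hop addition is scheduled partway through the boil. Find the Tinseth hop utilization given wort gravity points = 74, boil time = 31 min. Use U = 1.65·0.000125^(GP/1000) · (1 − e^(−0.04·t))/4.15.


bigness = 1.65·0.000125^(74/1000) = 0.8485
boil_factor = (1 − e^(−0.04·31))/4.15 = 0.1712
U = 0.8485 · 0.1712

0.1453


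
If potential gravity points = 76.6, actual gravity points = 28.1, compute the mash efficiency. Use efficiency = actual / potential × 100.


efficiency = 28.1 / 76.6 × 100

36.6841 %


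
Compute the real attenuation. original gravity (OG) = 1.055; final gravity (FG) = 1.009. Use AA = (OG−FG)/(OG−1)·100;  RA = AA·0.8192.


AA = (1.055 − 1.009)/(1.055 − 1)·100 = 83.6364
RA = 83.6364·0.8192

68.5149 %


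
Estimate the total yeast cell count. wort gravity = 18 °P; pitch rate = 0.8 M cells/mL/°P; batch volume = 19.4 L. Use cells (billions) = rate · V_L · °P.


cells = 0.8 · 19.4 · 18

279.3600 billion cells


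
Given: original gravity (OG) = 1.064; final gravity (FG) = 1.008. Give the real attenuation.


AA = (OG−FG)/(OG−1)·100;  RA = AA·0.8192
AA = (1.064 − 1.008)/(1.064 − 1)·100 = 87.5000
RA = 87.5000·0.8192

71.6800 %


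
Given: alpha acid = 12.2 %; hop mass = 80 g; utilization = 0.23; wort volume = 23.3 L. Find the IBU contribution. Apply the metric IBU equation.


IBU = (α/100)·mass·U·1000 / V
IBU = (12.2/100)·80·0.23·1000 / 23.3

96.3433 IBU


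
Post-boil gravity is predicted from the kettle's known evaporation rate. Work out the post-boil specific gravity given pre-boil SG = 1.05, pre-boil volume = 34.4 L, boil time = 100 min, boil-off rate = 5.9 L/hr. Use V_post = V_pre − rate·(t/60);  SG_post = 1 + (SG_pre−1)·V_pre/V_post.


V_post = 34.4 − 5.9·(100/60) = 24.5667
SG_post = 1 + (1.05 − 1)·34.4/24.5667

1.0700


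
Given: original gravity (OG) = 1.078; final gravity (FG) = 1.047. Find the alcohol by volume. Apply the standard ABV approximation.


ABV = (OG − FG) · 131.25
ABV = (1.078 − 1.047) · 131.25

4.0688 % ABV


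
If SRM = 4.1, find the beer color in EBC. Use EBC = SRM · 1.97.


EBC = 4.1 · 1.97

8.0770 EBC


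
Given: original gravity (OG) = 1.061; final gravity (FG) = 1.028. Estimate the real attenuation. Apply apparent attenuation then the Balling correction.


AA = (OG−FG)/(OG−1)·100;  RA = AA·0.8192
AA = (1.061 − 1.028)/(1.061 − 1)·100 = 54.0984
RA = 54.0984·0.8192

44.3174 %


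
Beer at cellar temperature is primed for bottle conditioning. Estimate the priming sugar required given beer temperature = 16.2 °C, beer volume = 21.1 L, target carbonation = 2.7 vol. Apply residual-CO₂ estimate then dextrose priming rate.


residual = 14.695·(0.01821 + 0.09011·e^(−0.04·T));  sugar = (target − residual)·4.0·V
residual = 14.695·(0.01821 + 0.09011·e^(−0.04·16.2)) = 0.9603
sugar = (2.7 − 0.9603)·4.0·21.1

146.8344 g


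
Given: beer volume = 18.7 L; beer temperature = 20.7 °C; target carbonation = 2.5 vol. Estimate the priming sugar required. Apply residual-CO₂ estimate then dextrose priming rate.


residual = 14.695·(0.01821 + 0.09011·e^(−0.04·T));  sugar = (target − residual)·4.0·V
residual = 14.695·(0.01821 + 0.09011·e^(−0.04·20.7)) = 0.8462
sugar = (2.5 − 0.8462)·4.0·18.7

123.7077 g


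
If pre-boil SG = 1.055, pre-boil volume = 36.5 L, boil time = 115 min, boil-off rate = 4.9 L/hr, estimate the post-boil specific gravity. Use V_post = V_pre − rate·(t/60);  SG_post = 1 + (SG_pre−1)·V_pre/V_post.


V_post = 36.5 − 4.9·(115/60) = 27.1083
SG_post = 1 + (1.055 − 1)·36.5/27.1083

1.0741


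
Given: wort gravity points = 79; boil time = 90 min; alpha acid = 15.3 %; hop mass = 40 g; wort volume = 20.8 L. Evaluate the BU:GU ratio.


U = 1.65·0.000125^(GP/1000)·(1−e^(−0.04t))/4.15;  IBU = (α/100)·m·U·1000/V;  BU:GU = IBU/GP
U = 1.65·0.000125^(79/1000)·(1−e^(−0.04·90))/4.15 = 0.1901
IBU = (15.3/100)·40·0.1901·1000/20.8 = 55.9433
BU:GU = 55.9433/79

0.7081


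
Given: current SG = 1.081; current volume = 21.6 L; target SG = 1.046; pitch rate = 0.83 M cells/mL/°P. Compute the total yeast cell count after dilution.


V_w = V·((SG_c−1)/(SG_t−1)−1);  °P = 259 − 259/SG_t;  cells = rate·(V+V_w)·°P
V_w = 21.6·((1.081−1)/(1.046−1)−1) = 16.4348
V_final = 21.6 + 16.4348 = 38.0348
°P = 259 − 259/1.046 = 11.3901
cells = 0.83·38.0348·11.3901

359.5712 billion cells


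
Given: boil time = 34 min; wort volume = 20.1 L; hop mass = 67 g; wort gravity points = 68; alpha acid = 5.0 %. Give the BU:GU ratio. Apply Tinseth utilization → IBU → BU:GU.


U = 1.65·0.000125^(GP/1000)·(1−e^(−0.04t))/4.15;  IBU = (α/100)·m·U·1000/V;  BU:GU = IBU/GP
U = 1.65·0.000125^(68/1000)·(1−e^(−0.04·34))/4.15 = 0.1604
IBU = (5.0/100)·67·0.1604·1000/20.1 = 26.7339
BU:GU = 26.7339/68

0.3931


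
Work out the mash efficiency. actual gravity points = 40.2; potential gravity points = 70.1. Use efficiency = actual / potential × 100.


efficiency = 40.2 / 70.1 × 100

57.3466 %


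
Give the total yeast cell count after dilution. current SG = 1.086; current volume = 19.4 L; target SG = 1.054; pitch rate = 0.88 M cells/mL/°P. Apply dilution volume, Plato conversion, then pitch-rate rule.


V_w = V·((SG_c−1)/(SG_t−1)−1);  °P = 259 − 259/SG_t;  cells = rate·(V+V_w)·°P
V_w = 19.4·((1.086−1)/(1.054−1)−1) = 11.4963
V_final = 19.4 + 11.4963 = 30.8963
°P = 259 − 259/1.054 = 13.2694
cells = 0.88·30.8963·13.2694

360.7796 billion cells


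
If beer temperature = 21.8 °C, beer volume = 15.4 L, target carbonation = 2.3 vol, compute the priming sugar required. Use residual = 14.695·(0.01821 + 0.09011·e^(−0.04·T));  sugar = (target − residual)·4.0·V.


residual = 14.695·(0.01821 + 0.09011·e^(−0.04·21.8)) = 0.8212
sugar = (2.3 − 0.8212)·4.0·15.4

91.0911 g


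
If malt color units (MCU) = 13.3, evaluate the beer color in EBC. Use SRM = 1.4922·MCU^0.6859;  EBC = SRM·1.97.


SRM = 1.4922·13.3^0.6859 = 8.8039
EBC = 8.8039·1.97

17.3438 EBC


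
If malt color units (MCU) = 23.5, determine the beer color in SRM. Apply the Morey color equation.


SRM = 1.4922 · MCU^0.6859
SRM = 1.4922 · 23.5^0.6859

13.0090 SRM


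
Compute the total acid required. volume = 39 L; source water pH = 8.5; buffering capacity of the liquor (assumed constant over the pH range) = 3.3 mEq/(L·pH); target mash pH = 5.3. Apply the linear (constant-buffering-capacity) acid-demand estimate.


acid = buffering capacity · (pH_source − pH_target) · V
acid = 3.3 · (8.5 − 5.3) · 39

411.8400 mEq


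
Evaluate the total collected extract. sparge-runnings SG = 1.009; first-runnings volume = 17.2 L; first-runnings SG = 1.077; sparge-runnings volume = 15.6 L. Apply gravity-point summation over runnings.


total = Σ (SG_i − 1)·1000·V_i
first = (1.077 − 1)·1000·17.2 = 1324.4000
sparge = (1.009 − 1)·1000·15.6 = 140.4000
total = 1324.4000 + 140.4000

1464.8000 gravity·L


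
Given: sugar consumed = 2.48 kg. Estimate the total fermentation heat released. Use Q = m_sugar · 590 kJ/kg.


Q = 2.48 · 590

1463.2000 kJ


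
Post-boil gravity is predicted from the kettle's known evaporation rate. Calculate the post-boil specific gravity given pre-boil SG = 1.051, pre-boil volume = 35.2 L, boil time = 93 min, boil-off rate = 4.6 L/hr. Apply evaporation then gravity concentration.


V_post = V_pre − rate·(t/60);  SG_post = 1 + (SG_pre−1)·V_pre/V_post
V_post = 35.2 − 4.6·(93/60) = 28.0700
SG_post = 1 + (1.051 − 1)·35.2/28.0700

1.0640


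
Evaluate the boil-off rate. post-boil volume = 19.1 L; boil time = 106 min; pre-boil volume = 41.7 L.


rate = (V_pre − V_post) / (t_min/60)
rate = (41.7 − 19.1) / (106/60)

12.7925 L/hr


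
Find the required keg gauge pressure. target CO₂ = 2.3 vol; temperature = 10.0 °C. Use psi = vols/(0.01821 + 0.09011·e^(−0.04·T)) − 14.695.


psi = 2.3/(0.01821 + 0.09011·e^(−0.04·10.0)) − 14.695

14.5624 psi


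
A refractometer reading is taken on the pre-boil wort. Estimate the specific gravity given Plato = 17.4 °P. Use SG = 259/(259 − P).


SG = 259/(259 − 17.4)

1.0720


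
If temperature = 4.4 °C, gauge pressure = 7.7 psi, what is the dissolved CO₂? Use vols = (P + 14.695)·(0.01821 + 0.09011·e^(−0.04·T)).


vols = (7.7 + 14.695)·(0.01821 + 0.09011·e^(−0.04·4.4))

2.1002 volumes


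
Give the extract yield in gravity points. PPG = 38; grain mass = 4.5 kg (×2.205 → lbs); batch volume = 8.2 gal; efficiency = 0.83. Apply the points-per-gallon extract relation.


points = lbs × PPG × eff / vol
lbs = 4.5 × 2.205 = 9.9225
points = 9.9225 × 38 × 0.83 / 8.2

38.1653 points


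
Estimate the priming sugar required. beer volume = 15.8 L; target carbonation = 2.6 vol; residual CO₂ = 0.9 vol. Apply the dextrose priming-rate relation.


sugar = (target − residual)·4.0·V
sugar = (2.6 − 0.9)·4.0·15.8

107.4400 g


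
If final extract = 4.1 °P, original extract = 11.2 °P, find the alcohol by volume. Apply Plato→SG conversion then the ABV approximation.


SG = 259/(259 − P);  ABV = (OG − FG)·131.25
OG = 259/(259 − 11.2) = 1.0452
FG = 259/(259 − 4.1) = 1.0161
ABV = (1.0452 − 1.0161)·131.25

3.8211 % ABV


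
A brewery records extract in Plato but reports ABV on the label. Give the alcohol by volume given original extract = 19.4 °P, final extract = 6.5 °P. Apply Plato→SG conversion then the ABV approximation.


SG = 259/(259 − P);  ABV = (OG − FG)·131.25
OG = 259/(259 − 19.4) = 1.0810
FG = 259/(259 − 6.5) = 1.0257
ABV = (1.0810 − 1.0257)·131.25

7.2484 % ABV


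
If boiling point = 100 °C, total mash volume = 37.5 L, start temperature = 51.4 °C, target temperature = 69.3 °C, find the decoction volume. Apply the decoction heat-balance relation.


V_dec = V_total·(T_target − T_start)/(T_boil − T_start)
V_dec = 37.5·(69.3 − 51.4)/(100 − 51.4)

13.8117 L


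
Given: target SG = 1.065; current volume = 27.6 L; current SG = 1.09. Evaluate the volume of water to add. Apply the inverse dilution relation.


V_water = V·((SG_curr − 1)/(SG_target − 1) − 1)
V_water = 27.6·((1.09 − 1)/(1.065 − 1) − 1)

10.6154 L


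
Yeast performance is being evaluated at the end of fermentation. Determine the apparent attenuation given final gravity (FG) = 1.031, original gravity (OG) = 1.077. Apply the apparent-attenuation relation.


AA = (OG − FG)/(OG − 1) · 100
AA = (1.077 − 1.031)/(1.077 − 1) · 100

59.7403 %


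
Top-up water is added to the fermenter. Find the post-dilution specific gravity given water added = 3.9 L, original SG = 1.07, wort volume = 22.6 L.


SG_new = 1 + (SG_old − 1)·V_old/(V_old + V_water)
pts = (1.07 − 1)·1000·22.6/(22.6 + 3.9) = 59.6981
SG_new = 1 + 59.6981/1000

1.0597


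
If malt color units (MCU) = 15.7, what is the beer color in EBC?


SRM = 1.4922·MCU^0.6859;  EBC = SRM·1.97
SRM = 1.4922·15.7^0.6859 = 9.8649
EBC = 9.8649·1.97

19.4339 EBC


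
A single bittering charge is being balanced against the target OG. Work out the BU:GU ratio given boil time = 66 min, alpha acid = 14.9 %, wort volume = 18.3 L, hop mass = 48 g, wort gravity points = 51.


U = 1.65·0.000125^(GP/1000)·(1−e^(−0.04t))/4.15;  IBU = (α/100)·m·U·1000/V;  BU:GU = IBU/GP
U = 1.65·0.000125^(51/1000)·(1−e^(−0.04·66))/4.15 = 0.2335
IBU = (14.9/100)·48·0.2335·1000/18.3 = 91.2434
BU:GU = 91.2434/51

1.7891


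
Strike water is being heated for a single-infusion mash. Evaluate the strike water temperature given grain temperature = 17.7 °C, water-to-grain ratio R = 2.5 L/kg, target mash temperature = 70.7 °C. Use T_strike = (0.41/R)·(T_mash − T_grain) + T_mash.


T_strike = (0.41/2.5)·(70.7 − 17.7) + 70.7

79.3920 °C


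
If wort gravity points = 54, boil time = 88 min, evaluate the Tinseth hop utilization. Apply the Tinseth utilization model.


U = 1.65·0.000125^(GP/1000) · (1 − e^(−0.04·t))/4.15
bigness = 1.65·0.000125^(54/1000) = 1.0156
boil_factor = (1 − e^(−0.04·88))/4.15 = 0.2338
U = 1.0156 · 0.2338

0.2375


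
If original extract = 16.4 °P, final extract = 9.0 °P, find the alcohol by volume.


SG = 259/(259 − P);  ABV = (OG − FG)·131.25
OG = 259/(259 − 16.4) = 1.0676
FG = 259/(259 − 9.0) = 1.0360
ABV = (1.0676 − 1.0360)·131.25

4.1476 % ABV


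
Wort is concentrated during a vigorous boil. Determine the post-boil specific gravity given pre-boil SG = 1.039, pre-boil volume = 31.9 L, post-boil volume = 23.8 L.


SG_post = 1 + (SG_pre − 1)·V_pre/V_post
pts_pre = (1.039 − 1)·1000 = 39.0000
pts_post = 39.0000·31.9/23.8 = 52.2731
SG_post = 1 + 52.2731/1000

1.0523


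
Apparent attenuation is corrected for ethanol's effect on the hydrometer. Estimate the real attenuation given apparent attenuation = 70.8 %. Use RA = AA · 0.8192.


RA = 70.8 · 0.8192

57.9994 %


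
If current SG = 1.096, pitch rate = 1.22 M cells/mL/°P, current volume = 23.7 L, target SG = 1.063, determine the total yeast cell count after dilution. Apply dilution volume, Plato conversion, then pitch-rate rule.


V_w = V·((SG_c−1)/(SG_t−1)−1);  °P = 259 − 259/SG_t;  cells = rate·(V+V_w)·°P
V_w = 23.7·((1.096−1)/(1.063−1)−1) = 12.4143
V_final = 23.7 + 12.4143 = 36.1143
°P = 259 − 259/1.063 = 15.3500
cells = 1.22·36.1143·15.3500

676.3102 billion cells


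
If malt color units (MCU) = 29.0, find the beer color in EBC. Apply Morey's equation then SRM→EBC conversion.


SRM = 1.4922·MCU^0.6859;  EBC = SRM·1.97
SRM = 1.4922·29.0^0.6859 = 15.0275
EBC = 15.0275·1.97

29.6041 EBC


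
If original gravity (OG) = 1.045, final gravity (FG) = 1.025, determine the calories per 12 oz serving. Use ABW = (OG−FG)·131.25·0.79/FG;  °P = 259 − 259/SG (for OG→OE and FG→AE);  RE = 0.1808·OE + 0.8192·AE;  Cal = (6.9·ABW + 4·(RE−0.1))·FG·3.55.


ABW = (1.045 − 1.025)·131.25·0.79/1.025 = 2.0232
OE = 259 − 259/1.045 = 11.1531 °P
AE = 259 − 259/1.025 = 6.3171 °P
RE = 0.1808·11.1531 + 0.8192·6.3171 = 7.1914 °P
Cal = (6.9·2.0232 + 4·(7.1914−0.1))·1.025·3.55

154.0123 kcal


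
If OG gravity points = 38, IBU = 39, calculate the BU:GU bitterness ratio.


BU:GU = IBU / OG_points
BU:GU = 39 / 38

1.0263


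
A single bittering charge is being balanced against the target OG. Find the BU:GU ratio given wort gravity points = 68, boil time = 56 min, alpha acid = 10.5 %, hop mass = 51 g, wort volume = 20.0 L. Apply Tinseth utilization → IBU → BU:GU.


U = 1.65·0.000125^(GP/1000)·(1−e^(−0.04t))/4.15;  IBU = (α/100)·m·U·1000/V;  BU:GU = IBU/GP
U = 1.65·0.000125^(68/1000)·(1−e^(−0.04·56))/4.15 = 0.1928
IBU = (10.5/100)·51·0.1928·1000/20.0 = 51.6262
BU:GU = 51.6262/68

0.7592


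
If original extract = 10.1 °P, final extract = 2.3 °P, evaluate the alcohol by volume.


SG = 259/(259 − P);  ABV = (OG − FG)·131.25
OG = 259/(259 − 10.1) = 1.0406
FG = 259/(259 − 2.3) = 1.0090
ABV = (1.0406 − 1.0090)·131.25

4.1500 % ABV


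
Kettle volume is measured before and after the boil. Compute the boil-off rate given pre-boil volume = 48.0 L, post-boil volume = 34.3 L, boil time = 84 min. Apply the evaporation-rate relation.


rate = (V_pre − V_post) / (t_min/60)
rate = (48.0 − 34.3) / (84/60)

9.7857 L/hr


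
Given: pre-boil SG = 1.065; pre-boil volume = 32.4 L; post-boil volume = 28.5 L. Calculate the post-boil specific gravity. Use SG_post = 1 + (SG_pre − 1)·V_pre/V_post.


pts_pre = (1.065 − 1)·1000 = 65.0000
pts_post = 65.0000·32.4/28.5 = 73.8947
SG_post = 1 + 73.8947/1000

1.0739


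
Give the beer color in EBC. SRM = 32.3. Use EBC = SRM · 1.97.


EBC = 32.3 · 1.97

63.6310 EBC


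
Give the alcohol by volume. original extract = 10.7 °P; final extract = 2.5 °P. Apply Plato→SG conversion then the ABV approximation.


SG = 259/(259 − P);  ABV = (OG − FG)·131.25
OG = 259/(259 − 10.7) = 1.0431
FG = 259/(259 − 2.5) = 1.0097
ABV = (1.0431 − 1.0097)·131.25

4.3767 % ABV


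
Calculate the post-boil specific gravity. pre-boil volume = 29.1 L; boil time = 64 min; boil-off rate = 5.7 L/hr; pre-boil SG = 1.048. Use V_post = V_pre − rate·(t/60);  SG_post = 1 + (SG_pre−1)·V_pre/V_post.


V_post = 29.1 − 5.7·(64/60) = 23.0200
SG_post = 1 + (1.048 − 1)·29.1/23.0200

1.0607


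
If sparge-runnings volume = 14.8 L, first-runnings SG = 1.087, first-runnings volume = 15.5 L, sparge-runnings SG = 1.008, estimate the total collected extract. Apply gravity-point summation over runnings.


total = Σ (SG_i − 1)·1000·V_i
first = (1.087 − 1)·1000·15.5 = 1348.5000
sparge = (1.008 − 1)·1000·14.8 = 118.4000
total = 1348.5000 + 118.4000

1466.9000 gravity·L


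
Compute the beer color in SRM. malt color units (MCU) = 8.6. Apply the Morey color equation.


SRM = 1.4922 · MCU^0.6859
SRM = 1.4922 · 8.6^0.6859

6.5283 SRM


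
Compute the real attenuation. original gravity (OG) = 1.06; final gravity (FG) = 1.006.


AA = (OG−FG)/(OG−1)·100;  RA = AA·0.8192
AA = (1.06 − 1.006)/(1.06 − 1)·100 = 90.0000
RA = 90.0000·0.8192

73.7280 %


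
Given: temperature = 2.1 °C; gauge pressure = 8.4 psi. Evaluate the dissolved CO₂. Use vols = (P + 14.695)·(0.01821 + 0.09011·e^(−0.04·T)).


vols = (8.4 + 14.695)·(0.01821 + 0.09011·e^(−0.04·2.1))

2.3340 volumes


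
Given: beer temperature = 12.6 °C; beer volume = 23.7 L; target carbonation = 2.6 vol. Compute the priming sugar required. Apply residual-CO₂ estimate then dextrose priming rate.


residual = 14.695·(0.01821 + 0.09011·e^(−0.04·T));  sugar = (target − residual)·4.0·V
residual = 14.695·(0.01821 + 0.09011·e^(−0.04·12.6)) = 1.0675
sugar = (2.6 − 1.0675)·4.0·23.7

145.2775 g


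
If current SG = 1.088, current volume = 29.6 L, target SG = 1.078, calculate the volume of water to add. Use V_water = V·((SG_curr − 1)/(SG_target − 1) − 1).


V_water = 29.6·((1.088 − 1)/(1.078 − 1) − 1)

3.7949 L


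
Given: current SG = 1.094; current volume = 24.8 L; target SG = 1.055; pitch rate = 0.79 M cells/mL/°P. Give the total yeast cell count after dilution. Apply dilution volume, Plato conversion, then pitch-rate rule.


V_w = V·((SG_c−1)/(SG_t−1)−1);  °P = 259 − 259/SG_t;  cells = rate·(V+V_w)·°P
V_w = 24.8·((1.094−1)/(1.055−1)−1) = 17.5855
V_final = 24.8 + 17.5855 = 42.3855
°P = 259 − 259/1.055 = 13.5024
cells = 0.79·42.3855·13.5024

452.1202 billion cells


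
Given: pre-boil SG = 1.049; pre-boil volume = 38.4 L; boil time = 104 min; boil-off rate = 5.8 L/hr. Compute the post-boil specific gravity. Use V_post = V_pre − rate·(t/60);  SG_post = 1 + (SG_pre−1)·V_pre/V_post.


V_post = 38.4 − 5.8·(104/60) = 28.3467
SG_post = 1 + (1.049 − 1)·38.4/28.3467

1.0664


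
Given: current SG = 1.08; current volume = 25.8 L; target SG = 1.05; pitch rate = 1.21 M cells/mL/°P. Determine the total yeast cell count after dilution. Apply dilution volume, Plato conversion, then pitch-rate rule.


V_w = V·((SG_c−1)/(SG_t−1)−1);  °P = 259 − 259/SG_t;  cells = rate·(V+V_w)·°P
V_w = 25.8·((1.08−1)/(1.05−1)−1) = 15.4800
V_final = 25.8 + 15.4800 = 41.2800
°P = 259 − 259/1.05 = 12.3333
cells = 1.21·41.2800·12.3333

616.0352 billion cells


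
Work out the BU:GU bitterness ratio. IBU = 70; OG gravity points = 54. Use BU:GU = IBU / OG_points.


BU:GU = 70 / 54

1.2963


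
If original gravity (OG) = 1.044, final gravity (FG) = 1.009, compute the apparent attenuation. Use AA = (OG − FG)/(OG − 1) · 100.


AA = (1.044 − 1.009)/(1.044 − 1) · 100

79.5455 %


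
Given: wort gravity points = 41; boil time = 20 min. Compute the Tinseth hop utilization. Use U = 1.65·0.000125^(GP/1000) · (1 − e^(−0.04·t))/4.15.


bigness = 1.65·0.000125^(41/1000) = 1.1415
boil_factor = (1 − e^(−0.04·20))/4.15 = 0.1327
U = 1.1415 · 0.1327

0.1515


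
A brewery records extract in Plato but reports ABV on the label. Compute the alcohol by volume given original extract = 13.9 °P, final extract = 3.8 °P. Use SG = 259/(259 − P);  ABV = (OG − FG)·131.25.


OG = 259/(259 − 13.9) = 1.0567
FG = 259/(259 − 3.8) = 1.0149
ABV = (1.0567 − 1.0149)·131.25

5.4890 % ABV


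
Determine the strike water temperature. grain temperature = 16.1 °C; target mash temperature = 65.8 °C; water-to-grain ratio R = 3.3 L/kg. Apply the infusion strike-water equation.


T_strike = (0.41/R)·(T_mash − T_grain) + T_mash
T_strike = (0.41/3.3)·(65.8 − 16.1) + 65.8

71.9748 °C


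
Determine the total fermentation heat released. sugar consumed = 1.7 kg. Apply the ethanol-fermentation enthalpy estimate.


Q = m_sugar · 590 kJ/kg
Q = 1.7 · 590

1003.0000 kJ
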